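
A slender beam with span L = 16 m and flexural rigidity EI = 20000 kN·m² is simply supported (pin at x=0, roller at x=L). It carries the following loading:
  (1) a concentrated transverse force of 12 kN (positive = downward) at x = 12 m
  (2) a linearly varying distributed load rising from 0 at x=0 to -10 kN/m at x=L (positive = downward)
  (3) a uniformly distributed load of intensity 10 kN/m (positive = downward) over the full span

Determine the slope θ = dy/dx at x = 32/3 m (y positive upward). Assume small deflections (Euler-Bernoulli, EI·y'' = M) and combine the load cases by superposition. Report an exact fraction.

Load 1 — point force P=12 kN at a=12 m (b=L-a=4):
  θ_1 = -Pb(L²-b²-3x²)/(6LEI)  [x≤a] = -12·4·(16²-4²-3·(32/3)²)/(6·16·20000) = 19/7500 rad
Load 2 — triangular load w₀=-10 kN/m (0→w₀ over full span):
  θ_2 = -w₀(7L⁴-30L²x²+15x⁴)/(360LEI) = -(-10)·(7·16⁴-30·16²·(32/3)²+15·(32/3)⁴)/(360·16·20000) = -2912/151875 rad
Load 3 — uniform load w=10 kN/m over full span:
  θ_3 = -w(L³-6Lx²+4x³)/(24EI) = -10·(16³-6·16·(32/3)²+4·(32/3)³)/(24·20000) = 416/10125 rad
Superposition: θ = Σ θ_i = 14851/607500 rad ≈ 0.024446 rad

θ(32/3) = 14851/607500 rad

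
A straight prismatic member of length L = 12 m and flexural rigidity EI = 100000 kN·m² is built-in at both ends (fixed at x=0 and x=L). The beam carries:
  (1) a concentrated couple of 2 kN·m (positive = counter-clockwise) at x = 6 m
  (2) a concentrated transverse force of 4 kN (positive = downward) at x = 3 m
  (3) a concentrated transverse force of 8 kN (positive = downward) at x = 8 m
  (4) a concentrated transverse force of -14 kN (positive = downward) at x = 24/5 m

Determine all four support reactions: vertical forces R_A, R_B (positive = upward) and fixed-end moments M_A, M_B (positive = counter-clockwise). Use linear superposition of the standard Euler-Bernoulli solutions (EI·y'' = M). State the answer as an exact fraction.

R_A = -91069/27000 kN, M_A = -44239/4500 kN·m, R_B = 37069/27000 kN, M_B = 701/4500 kN·m

Load 1 — applied couple M₀=2 kN·m at a=6 m (b=L-a=6):
  R_A = 6M₀ab/L³ = 6·2·6·6/12³ = 1/4 kN
  M_A = M₀b(2a-b)/L² = 2·6·(2·6-6)/12² = 1/2 kN·m
  R_B = -6M₀ab/L³ = -6·2·6·6/12³ = -1/4 kN
  M_B = M₀a(2b-a)/L² = 2·6·(2·6-6)/12² = 1/2 kN·m
Load 2 — point force P=4 kN at a=3 m (b=L-a=9):
  R_A = Pb²(3a+b)/L³ = 4·9²·(3·3+9)/12³ = 27/8 kN
  M_A = Pab²/L² = 4·3·9²/12² = 27/4 kN·m
  R_B = Pa²(a+3b)/L³ = 4·3²·(3+3·9)/12³ = 5/8 kN
  M_B = -Pa²b/L² = -4·3²·9/12² = -9/4 kN·m
Load 3 — point force P=8 kN at a=8 m (b=L-a=4):
  R_A = Pb²(3a+b)/L³ = 8·4²·(3·8+4)/12³ = 56/27 kN
  M_A = Pab²/L² = 8·8·4²/12² = 64/9 kN·m
  R_B = Pa²(a+3b)/L³ = 8·8²·(8+3·4)/12³ = 160/27 kN
  M_B = -Pa²b/L² = -8·8²·4/12² = -128/9 kN·m
Load 4 — point force P=-14 kN at a=24/5 m (b=L-a=36/5):
  R_A = Pb²(3a+b)/L³ = (-14)·(36/5)²·(3·(24/5)+(36/5))/12³ = -1134/125 kN
  M_A = Pab²/L² = (-14)·(24/5)·(36/5)²/12² = -3024/125 kN·m
  R_B = Pa²(a+3b)/L³ = (-14)·(24/5)²·((24/5)+3·(36/5))/12³ = -616/125 kN
  M_B = -Pa²b/L² = -(-14)·(24/5)²·(36/5)/12² = 2016/125 kN·m
Superposition: R_A = -91069/27000 kN, M_A = -44239/4500 kN·m, R_B = 37069/27000 kN, M_B = 701/4500 kN·m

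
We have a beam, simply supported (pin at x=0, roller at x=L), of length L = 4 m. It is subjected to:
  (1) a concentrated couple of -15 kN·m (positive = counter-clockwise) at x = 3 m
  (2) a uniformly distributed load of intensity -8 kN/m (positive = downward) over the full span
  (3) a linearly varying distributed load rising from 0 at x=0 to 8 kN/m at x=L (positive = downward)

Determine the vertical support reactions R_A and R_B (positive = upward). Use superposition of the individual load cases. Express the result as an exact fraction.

R_A = -173/12 kN, R_B = -19/12 kN

Load 1 — applied couple M₀=-15 kN·m at a=3 m (b=L-a=1):
  R_A = M₀/L = (-15)/4 = -15/4 kN
  R_B = -M₀/L = -(-15)/4 = 15/4 kN
Load 2 — uniform load w=-8 kN/m over full span:
  R_A = wL/2 = (-8)·4/2 = -16 kN
  R_B = wL/2 = (-8)·4/2 = -16 kN
Load 3 — triangular load w₀=8 kN/m (0→w₀ over full span):
  R_A = w₀L/6 = 8·4/6 = 16/3 kN
  R_B = w₀L/3 = 8·4/3 = 32/3 kN
Superposition: R_A = -173/12 kN, R_B = -19/12 kN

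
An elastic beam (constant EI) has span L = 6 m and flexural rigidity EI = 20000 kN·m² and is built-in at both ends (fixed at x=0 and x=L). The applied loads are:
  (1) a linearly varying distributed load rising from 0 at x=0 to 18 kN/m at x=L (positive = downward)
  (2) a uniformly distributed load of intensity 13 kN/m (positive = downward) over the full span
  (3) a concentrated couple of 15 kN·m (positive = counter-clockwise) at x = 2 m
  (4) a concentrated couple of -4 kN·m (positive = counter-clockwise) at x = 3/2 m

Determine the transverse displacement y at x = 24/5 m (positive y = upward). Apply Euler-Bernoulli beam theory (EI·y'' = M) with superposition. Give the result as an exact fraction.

Load 1 — triangular load w₀=18 kN/m (0→w₀ over full span):
  y_1 = -w₀x²(L-x)²(x+2L)/(120LEI) = -18·(24/5)²·(6-(24/5))²·((24/5)+2·6)/(120·6·20000) = -6804/9765625 m
Load 2 — uniform load w=13 kN/m over full span:
  y_2 = -wx²(L-x)²/(24EI) = -13·(24/5)²·(6-(24/5))²/(24·20000) = -351/390625 m
Load 3 — applied couple M₀=15 kN·m at a=2 m (b=L-a=4):
  y_3 = (R_Ax³/6 - M_Ax²/2 - M₀(x-a)²/2)/EI  [x>a] with R_A=10/3, M_A=0 = ((10/3)·(24/5)³/6 - 0·(24/5)²/2 - 15·((24/5)-2)²/2)/20000 = 33/250000 m
Load 4 — applied couple M₀=-4 kN·m at a=3/2 m (b=L-a=9/2):
  y_4 = (R_Ax³/6 - M_Ax²/2 - M₀(x-a)²/2)/EI  [x>a] with R_A=-3/4, M_A=3/4 = ((-3/4)·(24/5)³/6 - (3/4)·(24/5)²/2 - (-4)·((24/5)-(3/2))²/2)/20000 = -171/5000000 m
Superposition: y = Σ y_i = -935931/625000000 m ≈ -0.001497 m

y(24/5) = -935931/625000000 m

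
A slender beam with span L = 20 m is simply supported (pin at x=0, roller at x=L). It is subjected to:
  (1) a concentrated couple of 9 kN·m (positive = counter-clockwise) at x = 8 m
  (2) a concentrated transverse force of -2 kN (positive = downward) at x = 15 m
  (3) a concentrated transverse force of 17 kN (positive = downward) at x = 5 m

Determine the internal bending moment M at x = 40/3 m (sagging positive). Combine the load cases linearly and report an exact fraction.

Load 1 — applied couple M₀=9 kN·m at a=8 m (b=L-a=12):
  M_1 = M₀x/L - M₀  [x>a] = 9·(40/3)/20 - 9 = -3 kN·m
Load 2 — point force P=-2 kN at a=15 m (b=L-a=5):
  M_2 = Pbx/L  [x≤a] = (-2)·5·(40/3)/20 = -20/3 kN·m
Load 3 — point force P=17 kN at a=5 m (b=L-a=15):
  M_3 = Pa(L-x)/L  [x>a] = 17·5·(20-(40/3))/20 = 85/3 kN·m
Superposition: M = Σ M_i = 56/3 kN·m ≈ 18.666667 kN·m

M(40/3) = 56/3 kN·m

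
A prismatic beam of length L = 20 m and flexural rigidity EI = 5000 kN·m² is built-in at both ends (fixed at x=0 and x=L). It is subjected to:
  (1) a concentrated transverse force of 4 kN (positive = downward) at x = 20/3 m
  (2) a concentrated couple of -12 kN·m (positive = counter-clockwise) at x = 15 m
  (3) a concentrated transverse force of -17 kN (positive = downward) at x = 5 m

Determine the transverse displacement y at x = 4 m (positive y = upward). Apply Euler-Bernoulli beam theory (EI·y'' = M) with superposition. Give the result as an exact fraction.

Load 1 — point force P=4 kN at a=20/3 m (b=L-a=40/3):
  y_1 = -Pb²x²(3aL-(3a+b)x)/(6L³EI)  [x≤a] = -4·(40/3)²·4²·(3·(20/3)·20-(3·(20/3)+(40/3))·4)/(6·20³·5000) = -128/10125 m
Load 2 — applied couple M₀=-12 kN·m at a=15 m (b=L-a=5):
  y_2 = (R_Ax³/6 - M_Ax²/2)/EI  [x≤a] with R_A=-27/40, M_A=-15/4 = ((-27/40)·4³/6 - (-15/4)·4²/2)/5000 = 57/12500 m
Load 3 — point force P=-17 kN at a=5 m (b=L-a=15):
  y_3 = -Pb²x²(3aL-(3a+b)x)/(6L³EI)  [x≤a] = -(-17)·15²·4²·(3·5·20-(3·5+15)·4)/(6·20³·5000) = 459/10000 m
Superposition: y = Σ y_i = 153163/4050000 m ≈ 0.037818 m

y(4) = 153163/4050000 m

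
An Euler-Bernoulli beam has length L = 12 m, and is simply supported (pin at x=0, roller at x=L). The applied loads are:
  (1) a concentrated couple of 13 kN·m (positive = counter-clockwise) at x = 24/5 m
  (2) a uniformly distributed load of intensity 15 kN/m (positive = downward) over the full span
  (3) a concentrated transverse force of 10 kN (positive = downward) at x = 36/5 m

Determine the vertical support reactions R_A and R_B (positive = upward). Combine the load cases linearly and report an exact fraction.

R_A = 1141/12 kN, R_B = 1139/12 kN

Load 1 — applied couple M₀=13 kN·m at a=24/5 m (b=L-a=36/5):
  R_A = M₀/L = 13/12 kN
  R_B = -M₀/L = -13/12 kN
Load 2 — uniform load w=15 kN/m over full span:
  R_A = wL/2 = 15·12/2 = 90 kN
  R_B = wL/2 = 15·12/2 = 90 kN
Load 3 — point force P=10 kN at a=36/5 m (b=L-a=24/5):
  R_A = Pb/L = 10·(24/5)/12 = 4 kN
  R_B = Pa/L = 10·(36/5)/12 = 6 kN
Superposition: R_A = 1141/12 kN, R_B = 1139/12 kN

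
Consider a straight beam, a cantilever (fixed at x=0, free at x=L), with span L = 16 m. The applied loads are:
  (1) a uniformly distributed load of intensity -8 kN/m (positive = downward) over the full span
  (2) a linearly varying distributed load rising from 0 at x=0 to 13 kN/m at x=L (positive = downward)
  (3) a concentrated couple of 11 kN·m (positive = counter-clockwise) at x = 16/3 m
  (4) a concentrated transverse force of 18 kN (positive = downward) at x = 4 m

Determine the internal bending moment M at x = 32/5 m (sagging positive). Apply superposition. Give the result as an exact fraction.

Load 1 — uniform load w=-8 kN/m over full span:
  M_1 = -w(L-x)²/2 = -(-8)·(16-(32/5))²/2 = 9216/25 kN·m
Load 2 — triangular load w₀=13 kN/m (0→w₀ over full span):
  M_2 = w₀Lx/2 - w₀L²/3 - w₀x³/(6L) = 13·16·(32/5)/2 - 13·16²/3 - 13·(32/5)³/(6·16) = -59904/125 kN·m
Load 3 — applied couple M₀=11 kN·m at a=16/3 m (b=L-a=32/3):
  M_3 = 0  [x>a] = 0 kN·m
Load 4 — point force P=18 kN at a=4 m (b=L-a=12):
  M_4 = 0  [x>a] = 0 kN·m
Superposition: M = Σ M_i = -13824/125 kN·m ≈ -110.592000 kN·m

M(32/5) = -13824/125 kN·m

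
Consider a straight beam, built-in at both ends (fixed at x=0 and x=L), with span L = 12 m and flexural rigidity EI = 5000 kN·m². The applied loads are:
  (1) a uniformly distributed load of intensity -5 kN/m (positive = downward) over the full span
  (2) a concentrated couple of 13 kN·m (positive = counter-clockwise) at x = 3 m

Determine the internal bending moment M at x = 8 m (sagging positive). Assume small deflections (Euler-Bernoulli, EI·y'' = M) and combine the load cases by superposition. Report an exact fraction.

M(8) = -333/16 kN·m

Load 1 — uniform load w=-5 kN/m over full span:
  M_1 = wLx/2 - wL²/12 - wx²/2 = (-5)·12·8/2 - (-5)·12²/12 - (-5)·8²/2 = -20 kN·m
Load 2 — applied couple M₀=13 kN·m at a=3 m (b=L-a=9):
  M_2 = R_Ax - M_A - M₀  [x>a] with R_A=39/32, M_A=-39/16 = (39/32)·8 - (-39/16) - 13 = -13/16 kN·m
Superposition: M = Σ M_i = -333/16 kN·m ≈ -20.812500 kN·m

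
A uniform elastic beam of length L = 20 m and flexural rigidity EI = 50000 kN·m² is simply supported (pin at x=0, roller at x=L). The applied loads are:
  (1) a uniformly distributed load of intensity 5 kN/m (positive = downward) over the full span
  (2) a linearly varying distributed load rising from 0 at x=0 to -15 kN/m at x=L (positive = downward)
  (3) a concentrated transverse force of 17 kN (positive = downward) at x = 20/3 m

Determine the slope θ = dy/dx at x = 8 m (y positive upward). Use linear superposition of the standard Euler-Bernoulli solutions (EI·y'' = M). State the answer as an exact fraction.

Load 1 — uniform load w=5 kN/m over full span:
  θ_1 = -w(L³-6Lx²+4x³)/(24EI) = -5·(20³-6·20·8²+4·8³)/(24·50000) = -37/3750 rad
Load 2 — triangular load w₀=-15 kN/m (0→w₀ over full span):
  θ_2 = -w₀(7L⁴-30L²x²+15x⁴)/(360LEI) = -(-15)·(7·20⁴-30·20²·8²+15·8⁴)/(360·20·50000) = 323/18750 rad
Load 3 — point force P=17 kN at a=20/3 m (b=L-a=40/3):
  θ_3 = -Pa(2L²-6Lx+3x²+a²)/(6LEI)  [x>a] = -17·(20/3)·(2·20²-6·20·8+3·8²+(20/3)²)/(6·20·50000) = -731/506250 rad
Superposition: θ = Σ θ_i = 599/101250 rad ≈ 0.005916 rad

θ(8) = 599/101250 rad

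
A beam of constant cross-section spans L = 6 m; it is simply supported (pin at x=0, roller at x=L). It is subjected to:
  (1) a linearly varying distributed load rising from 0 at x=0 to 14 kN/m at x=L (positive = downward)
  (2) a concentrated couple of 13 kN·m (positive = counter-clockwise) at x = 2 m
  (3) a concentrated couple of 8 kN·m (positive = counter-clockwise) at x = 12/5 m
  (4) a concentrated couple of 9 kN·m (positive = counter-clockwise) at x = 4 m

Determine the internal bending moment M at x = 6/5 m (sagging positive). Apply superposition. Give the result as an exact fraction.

M(6/5) = 2766/125 kN·m

Load 1 — triangular load w₀=14 kN/m (0→w₀ over full span):
  M_1 = w₀Lx/6 - w₀x³/(6L) = 14·6·(6/5)/6 - 14·(6/5)³/(6·6) = 2016/125 kN·m
Load 2 — applied couple M₀=13 kN·m at a=2 m (b=L-a=4):
  M_2 = M₀x/L  [x≤a] = 13·(6/5)/6 = 13/5 kN·m
Load 3 — applied couple M₀=8 kN·m at a=12/5 m (b=L-a=18/5):
  M_3 = M₀x/L  [x≤a] = 8·(6/5)/6 = 8/5 kN·m
Load 4 — applied couple M₀=9 kN·m at a=4 m (b=L-a=2):
  M_4 = M₀x/L  [x≤a] = 9·(6/5)/6 = 9/5 kN·m
Superposition: M = Σ M_i = 2766/125 kN·m ≈ 22.128000 kN·m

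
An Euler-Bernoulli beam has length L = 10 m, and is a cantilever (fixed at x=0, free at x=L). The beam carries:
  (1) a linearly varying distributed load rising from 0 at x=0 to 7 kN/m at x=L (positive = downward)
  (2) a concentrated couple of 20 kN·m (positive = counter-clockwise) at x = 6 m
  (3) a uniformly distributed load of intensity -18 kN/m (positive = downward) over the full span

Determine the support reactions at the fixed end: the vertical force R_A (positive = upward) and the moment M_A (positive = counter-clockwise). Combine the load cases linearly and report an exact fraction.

Load 1 — triangular load w₀=7 kN/m (0→w₀ over full span):
  R_A = w₀L/2 = 7·10/2 = 35 kN
  M_A = w₀L²/3 = 7·10²/3 = 700/3 kN·m
Load 2 — applied couple M₀=20 kN·m at a=6 m (b=L-a=4):
  R_A = 0 kN
  M_A = -M₀ = -20 kN·m
Load 3 — uniform load w=-18 kN/m over full span:
  R_A = wL = (-18)·10 = -180 kN
  M_A = wL²/2 = (-18)·10²/2 = -900 kN·m
Superposition: R_A = -145 kN, M_A = -2060/3 kN·m

R_A = -145 kN, M_A = -2060/3 kN·m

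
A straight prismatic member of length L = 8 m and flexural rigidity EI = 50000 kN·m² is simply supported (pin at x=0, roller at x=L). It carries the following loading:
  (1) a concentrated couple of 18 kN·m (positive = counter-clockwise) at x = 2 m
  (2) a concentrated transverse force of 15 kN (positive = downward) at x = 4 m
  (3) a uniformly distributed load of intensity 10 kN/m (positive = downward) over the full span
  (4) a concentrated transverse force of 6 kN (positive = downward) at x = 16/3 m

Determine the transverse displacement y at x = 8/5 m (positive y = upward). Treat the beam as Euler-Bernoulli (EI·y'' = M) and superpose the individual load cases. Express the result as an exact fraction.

Load 1 — applied couple M₀=18 kN·m at a=2 m (b=L-a=6):
  y_1 = (M₀x³/(6L)+C₁x)/EI  [x≤a] with C₁=M₀(3b²-L²)/(6L)=33/2 = (18·(8/5)³/(6·8)+(33/2)·(8/5))/50000 = 873/1562500 m
Load 2 — point force P=15 kN at a=4 m (b=L-a=4):
  y_2 = -Pbx(L²-b²-x²)/(6LEI)  [x≤a] = -15·4·(8/5)·(8²-4²-(8/5)²)/(6·8·50000) = -142/78125 m
Load 3 — uniform load w=10 kN/m over full span:
  y_3 = -wx(L³-2Lx²+x³)/(24EI) = -10·(8/5)·(8³-2·8·(8/5)²+(8/5)³)/(24·50000) = -7424/1171875 m
Load 4 — point force P=6 kN at a=16/3 m (b=L-a=8/3):
  y_4 = -Pbx(L²-b²-x²)/(6LEI)  [x≤a] = -6·(8/3)·(8/5)·(8²-(8/3)²-(8/5)²)/(6·8·50000) = -6112/10546875 m
Superposition: y = Σ y_i = -344821/42187500 m ≈ -0.008174 m

y(8/5) = -344821/42187500 m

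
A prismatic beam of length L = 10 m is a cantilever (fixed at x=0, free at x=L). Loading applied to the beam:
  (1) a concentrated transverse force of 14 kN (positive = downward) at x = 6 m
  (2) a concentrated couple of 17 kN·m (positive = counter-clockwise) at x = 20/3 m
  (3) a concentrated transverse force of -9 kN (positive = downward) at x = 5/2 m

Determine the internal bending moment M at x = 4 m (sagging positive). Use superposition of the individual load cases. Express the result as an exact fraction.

M(4) = -11 kN·m

Load 1 — point force P=14 kN at a=6 m (b=L-a=4):
  M_1 = -P(a-x)  [x≤a] = -14·(6-4) = -28 kN·m
Load 2 — applied couple M₀=17 kN·m at a=20/3 m (b=L-a=10/3):
  M_2 = M₀  [x≤a] = 17 = 17 kN·m
Load 3 — point force P=-9 kN at a=5/2 m (b=L-a=15/2):
  M_3 = 0  [x>a] = 0 kN·m
Superposition: M = Σ M_i = -11 kN·m ≈ -11.000000 kN·m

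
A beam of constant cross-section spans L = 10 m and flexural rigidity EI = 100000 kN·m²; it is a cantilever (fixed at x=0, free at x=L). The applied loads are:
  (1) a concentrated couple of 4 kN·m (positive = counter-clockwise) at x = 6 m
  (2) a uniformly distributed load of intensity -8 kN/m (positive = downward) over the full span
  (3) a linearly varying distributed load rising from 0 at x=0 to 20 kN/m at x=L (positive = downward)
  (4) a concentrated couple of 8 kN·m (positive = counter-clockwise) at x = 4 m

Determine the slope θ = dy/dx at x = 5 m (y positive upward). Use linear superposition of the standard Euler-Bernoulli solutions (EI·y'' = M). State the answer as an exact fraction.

θ(5) = -3667/400000 rad

Load 1 — applied couple M₀=4 kN·m at a=6 m (b=L-a=4):
  θ_1 = M₀x/EI  [x≤a] = 4·5/100000 = 1/5000 rad
Load 2 — uniform load w=-8 kN/m over full span:
  θ_2 = -wx(x²-3Lx+3L²)/(6EI) = -(-8)·5·(5²-3·10·5+3·10²)/(6·100000) = 7/600 rad
Load 3 — triangular load w₀=20 kN/m (0→w₀ over full span):
  θ_3 = (w₀Lx²/4-w₀L²x/3-w₀x⁴/(24L))/EI = (20·10·5²/4-20·10²·5/3-20·5⁴/(24·10))/100000 = -41/1920 rad
Load 4 — applied couple M₀=8 kN·m at a=4 m (b=L-a=6):
  θ_4 = M₀a/EI  [x>a] = 8·4/100000 = 1/3125 rad
Superposition: θ = Σ θ_i = -3667/400000 rad ≈ -0.009168 rad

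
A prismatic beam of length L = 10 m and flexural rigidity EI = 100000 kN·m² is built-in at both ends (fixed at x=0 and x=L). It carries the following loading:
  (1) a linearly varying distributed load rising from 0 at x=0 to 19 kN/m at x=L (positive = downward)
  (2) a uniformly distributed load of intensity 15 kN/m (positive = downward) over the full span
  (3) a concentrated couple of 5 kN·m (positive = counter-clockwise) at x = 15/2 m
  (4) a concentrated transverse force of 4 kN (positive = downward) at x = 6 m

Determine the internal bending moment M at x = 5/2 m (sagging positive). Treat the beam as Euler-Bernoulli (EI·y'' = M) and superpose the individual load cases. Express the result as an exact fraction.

Load 1 — triangular load w₀=19 kN/m (0→w₀ over full span):
  M_1 = 3w₀Lx/20 - w₀L²/30 - w₀x³/(6L) = 3·19·10·(5/2)/20 - 19·10²/30 - 19·(5/2)³/(6·10) = 95/32 kN·m
Load 2 — uniform load w=15 kN/m over full span:
  M_2 = wLx/2 - wL²/12 - wx²/2 = 15·10·(5/2)/2 - 15·10²/12 - 15·(5/2)²/2 = 125/8 kN·m
Load 3 — applied couple M₀=5 kN·m at a=15/2 m (b=L-a=5/2):
  M_3 = R_Ax - M_A  [x≤a] with R_A=9/16, M_A=25/16 = (9/16)·(5/2) - (25/16) = -5/32 kN·m
Load 4 — point force P=4 kN at a=6 m (b=L-a=4):
  M_4 = Pb²(3a+b)x/L³ - Pab²/L²  [x≤a] = 4·4²·(3·6+4)·(5/2)/10³ - 4·6·4²/10² = -8/25 kN·m
Superposition: M = Σ M_i = 7247/400 kN·m ≈ 18.117500 kN·m

M(5/2) = 7247/400 kN·m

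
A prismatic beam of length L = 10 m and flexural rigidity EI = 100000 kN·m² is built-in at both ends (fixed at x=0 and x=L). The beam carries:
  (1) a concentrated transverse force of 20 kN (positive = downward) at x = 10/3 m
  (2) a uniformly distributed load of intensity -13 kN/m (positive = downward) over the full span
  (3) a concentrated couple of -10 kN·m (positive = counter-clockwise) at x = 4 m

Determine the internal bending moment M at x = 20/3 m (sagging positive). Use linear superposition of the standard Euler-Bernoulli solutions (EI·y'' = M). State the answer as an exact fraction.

Load 1 — point force P=20 kN at a=10/3 m (b=L-a=20/3):
  M_1 = Pa²(a+3b)(L-x)/L³ - Pa²b/L²  [x>a] = 20·(10/3)²·((10/3)+3·(20/3))·(10-(20/3))/10³ - 20·(10/3)²·(20/3)/10² = 200/81 kN·m
Load 2 — uniform load w=-13 kN/m over full span:
  M_2 = wLx/2 - wL²/12 - wx²/2 = (-13)·10·(20/3)/2 - (-13)·10²/12 - (-13)·(20/3)²/2 = -325/9 kN·m
Load 3 — applied couple M₀=-10 kN·m at a=4 m (b=L-a=6):
  M_3 = R_Ax - M_A - M₀  [x>a] with R_A=-36/25, M_A=-6/5 = (-36/25)·(20/3) - (-6/5) - (-10) = 8/5 kN·m
Superposition: M = Σ M_i = -12977/405 kN·m ≈ -32.041975 kN·m

M(20/3) = -12977/405 kN·m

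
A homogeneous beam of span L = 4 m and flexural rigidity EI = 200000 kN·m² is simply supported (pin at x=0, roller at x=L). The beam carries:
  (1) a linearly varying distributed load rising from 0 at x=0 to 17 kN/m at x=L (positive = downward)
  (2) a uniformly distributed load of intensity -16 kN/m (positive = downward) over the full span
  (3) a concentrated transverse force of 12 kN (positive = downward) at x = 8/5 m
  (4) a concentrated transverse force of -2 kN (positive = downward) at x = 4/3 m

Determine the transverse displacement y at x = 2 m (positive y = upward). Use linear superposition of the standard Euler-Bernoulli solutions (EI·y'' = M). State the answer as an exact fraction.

y(2) = 123197/2025000000 m

Load 1 — triangular load w₀=17 kN/m (0→w₀ over full span):
  y_1 = -w₀x(7L⁴-10L²x²+3x⁴)/(360LEI) = -17·2·(7·4⁴-10·4²·2²+3·2⁴)/(360·4·200000) = -17/120000 m
Load 2 — uniform load w=-16 kN/m over full span:
  y_2 = -wx(L³-2Lx²+x³)/(24EI) = -(-16)·2·(4³-2·4·2²+2³)/(24·200000) = 1/3750 m
Load 3 — point force P=12 kN at a=8/5 m (b=L-a=12/5):
  y_3 = -Pa(L-x)(2Lx-a²-x²)/(6LEI)  [x>a] = -12·(8/5)·(4-2)·(2·4·2-(8/5)²-2²)/(6·4·200000) = -59/781250 m
Load 4 — point force P=-2 kN at a=4/3 m (b=L-a=8/3):
  y_4 = -Pa(L-x)(2Lx-a²-x²)/(6LEI)  [x>a] = -(-2)·(4/3)·(4-2)·(2·4·2-(4/3)²-2²)/(6·4·200000) = 23/2025000 m
Superposition: y = Σ y_i = 123197/2025000000 m ≈ 0.000061 m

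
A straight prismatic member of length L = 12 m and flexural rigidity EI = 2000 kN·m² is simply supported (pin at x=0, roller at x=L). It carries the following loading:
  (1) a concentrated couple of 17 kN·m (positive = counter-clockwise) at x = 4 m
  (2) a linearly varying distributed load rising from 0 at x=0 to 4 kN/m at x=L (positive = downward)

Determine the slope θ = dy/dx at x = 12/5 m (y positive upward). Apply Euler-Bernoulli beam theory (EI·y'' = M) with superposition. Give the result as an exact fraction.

θ(12/5) = -45191/937500 rad

Load 1 — applied couple M₀=17 kN·m at a=4 m (b=L-a=8):
  θ_1 = (M₀x²/(2L)+C₁)/EI  [x≤a] with C₁=M₀(3b²-L²)/(6L)=34/3 = (17·(12/5)²/(2·12)+(34/3))/2000 = 289/37500 rad
Load 2 — triangular load w₀=4 kN/m (0→w₀ over full span):
  θ_2 = -w₀(7L⁴-30L²x²+15x⁴)/(360LEI) = -4·(7·12⁴-30·12²·(12/5)²+15·(12/5)⁴)/(360·12·2000) = -4368/78125 rad
Superposition: θ = Σ θ_i = -45191/937500 rad ≈ -0.048204 rad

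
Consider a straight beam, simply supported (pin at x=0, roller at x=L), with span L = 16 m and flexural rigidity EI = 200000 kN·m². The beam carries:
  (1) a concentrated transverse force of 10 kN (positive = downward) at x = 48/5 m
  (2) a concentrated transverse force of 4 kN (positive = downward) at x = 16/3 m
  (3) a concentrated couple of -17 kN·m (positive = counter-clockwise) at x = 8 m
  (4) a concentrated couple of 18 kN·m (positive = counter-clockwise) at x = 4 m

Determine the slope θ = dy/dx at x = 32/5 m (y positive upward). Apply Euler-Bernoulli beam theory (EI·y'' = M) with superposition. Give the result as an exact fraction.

Load 1 — point force P=10 kN at a=48/5 m (b=L-a=32/5):
  θ_1 = -Pb(L²-b²-3x²)/(6LEI)  [x≤a] = -10·(32/5)·(16²-(32/5)²-3·(32/5)²)/(6·16·200000) = -24/78125 rad
Load 2 — point force P=4 kN at a=16/3 m (b=L-a=32/3):
  θ_2 = -Pa(2L²-6Lx+3x²+a²)/(6LEI)  [x>a] = -4·(16/3)·(2·16²-6·16·(32/5)+3·(32/5)²+(16/3)²)/(6·16·200000) = -344/6328125 rad
Load 3 — applied couple M₀=-17 kN·m at a=8 m (b=L-a=8):
  θ_3 = (M₀x²/(2L)+C₁)/EI  [x≤a] with C₁=M₀(3b²-L²)/(6L)=34/3 = ((-17)·(32/5)²/(2·16)+(34/3))/200000 = -391/7500000 rad
Load 4 — applied couple M₀=18 kN·m at a=4 m (b=L-a=12):
  θ_4 = (M₀x²/(2L)-M₀(x-a)+C₁)/EI  [x>a] with C₁=M₀(3b²-L²)/(6L)=33 = (18·(32/5)²/(2·16)-18·((32/5)-4)+33)/200000 = 321/5000000 rad
Superposition: θ = Σ θ_i = -28309/81000000 rad ≈ -0.000349 rad

θ(32/5) = -28309/81000000 rad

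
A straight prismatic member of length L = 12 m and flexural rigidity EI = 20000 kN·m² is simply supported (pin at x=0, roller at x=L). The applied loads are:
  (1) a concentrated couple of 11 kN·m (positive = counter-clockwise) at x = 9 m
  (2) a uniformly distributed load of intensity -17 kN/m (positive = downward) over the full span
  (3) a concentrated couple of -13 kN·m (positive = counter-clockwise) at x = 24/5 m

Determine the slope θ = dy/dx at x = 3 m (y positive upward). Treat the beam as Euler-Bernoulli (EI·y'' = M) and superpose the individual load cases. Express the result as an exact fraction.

θ(3) = 164159/4000000 rad

Load 1 — applied couple M₀=11 kN·m at a=9 m (b=L-a=3):
  θ_1 = (M₀x²/(2L)+C₁)/EI  [x≤a] with C₁=M₀(3b²-L²)/(6L)=-143/8 = (11·3²/(2·12)+(-143/8))/20000 = -11/16000 rad
Load 2 — uniform load w=-17 kN/m over full span:
  θ_2 = -w(L³-6Lx²+4x³)/(24EI) = -(-17)·(12³-6·12·3²+4·3³)/(24·20000) = 1683/40000 rad
Load 3 — applied couple M₀=-13 kN·m at a=24/5 m (b=L-a=36/5):
  θ_3 = (M₀x²/(2L)+C₁)/EI  [x≤a] with C₁=M₀(3b²-L²)/(6L)=-52/25 = ((-13)·3²/(2·12)+(-52/25))/20000 = -1391/4000000 rad
Superposition: θ = Σ θ_i = 164159/4000000 rad ≈ 0.041040 rad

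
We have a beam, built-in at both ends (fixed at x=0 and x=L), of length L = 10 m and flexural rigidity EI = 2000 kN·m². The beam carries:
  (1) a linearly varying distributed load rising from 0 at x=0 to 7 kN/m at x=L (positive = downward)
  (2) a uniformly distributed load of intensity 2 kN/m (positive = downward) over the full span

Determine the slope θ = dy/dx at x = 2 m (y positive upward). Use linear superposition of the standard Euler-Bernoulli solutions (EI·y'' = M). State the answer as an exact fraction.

θ(2) = -79/3750 rad

Load 1 — triangular load w₀=7 kN/m (0→w₀ over full span):
  θ_1 = -w₀(2x(L-x)(L-2x)(x+2L)+x²(L-x)²)/(120LEI) = -7·(2·2·(10-2)·(10-2·2)·(2+2·10)+2²·(10-2)²)/(120·10·2000) = -49/3750 rad
Load 2 — uniform load w=2 kN/m over full span:
  θ_2 = -wx(L-x)(L-2x)/(12EI) = -2·2·(10-2)·(10-2·2)/(12·2000) = -1/125 rad
Superposition: θ = Σ θ_i = -79/3750 rad ≈ -0.021067 rad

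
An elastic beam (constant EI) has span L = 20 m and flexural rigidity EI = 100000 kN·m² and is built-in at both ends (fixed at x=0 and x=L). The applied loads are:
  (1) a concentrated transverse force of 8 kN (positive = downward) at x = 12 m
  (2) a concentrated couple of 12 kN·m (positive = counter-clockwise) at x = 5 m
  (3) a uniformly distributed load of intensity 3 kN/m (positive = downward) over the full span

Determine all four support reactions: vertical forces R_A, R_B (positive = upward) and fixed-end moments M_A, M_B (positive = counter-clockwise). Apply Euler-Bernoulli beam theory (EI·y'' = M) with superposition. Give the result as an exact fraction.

R_A = 33491/1000 kN, M_A = 11311/100 kN·m, R_B = 34509/1000 kN, M_B = -11929/100 kN·m

Load 1 — point force P=8 kN at a=12 m (b=L-a=8):
  R_A = Pb²(3a+b)/L³ = 8·8²·(3·12+8)/20³ = 352/125 kN
  M_A = Pab²/L² = 8·12·8²/20² = 384/25 kN·m
  R_B = Pa²(a+3b)/L³ = 8·12²·(12+3·8)/20³ = 648/125 kN
  M_B = -Pa²b/L² = -8·12²·8/20² = -576/25 kN·m
Load 2 — applied couple M₀=12 kN·m at a=5 m (b=L-a=15):
  R_A = 6M₀ab/L³ = 6·12·5·15/20³ = 27/40 kN
  M_A = M₀b(2a-b)/L² = 12·15·(2·5-15)/20² = -9/4 kN·m
  R_B = -6M₀ab/L³ = -6·12·5·15/20³ = -27/40 kN
  M_B = M₀a(2b-a)/L² = 12·5·(2·15-5)/20² = 15/4 kN·m
Load 3 — uniform load w=3 kN/m over full span:
  R_A = wL/2 = 3·20/2 = 30 kN
  M_A = wL²/12 = 3·20²/12 = 100 kN·m
  R_B = wL/2 = 3·20/2 = 30 kN
  M_B = -wL²/12 = -3·20²/12 = -100 kN·m
Superposition: R_A = 33491/1000 kN, M_A = 11311/100 kN·m, R_B = 34509/1000 kN, M_B = -11929/100 kN·m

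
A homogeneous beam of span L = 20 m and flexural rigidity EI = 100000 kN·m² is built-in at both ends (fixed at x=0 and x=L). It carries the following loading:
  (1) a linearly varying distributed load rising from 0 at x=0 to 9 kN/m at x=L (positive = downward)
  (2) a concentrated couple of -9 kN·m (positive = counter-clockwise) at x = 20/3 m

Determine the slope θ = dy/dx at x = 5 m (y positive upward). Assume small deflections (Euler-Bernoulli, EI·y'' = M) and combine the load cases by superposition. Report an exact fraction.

Load 1 — triangular load w₀=9 kN/m (0→w₀ over full span):
  θ_1 = -w₀(2x(L-x)(L-2x)(x+2L)+x²(L-x)²)/(120LEI) = -9·(2·5·(20-5)·(20-2·5)·(5+2·20)+5²·(20-5)²)/(120·20·100000) = -351/128000 rad
Load 2 — applied couple M₀=-9 kN·m at a=20/3 m (b=L-a=40/3):
  θ_2 = (R_Ax²/2 - M_Ax)/EI  [x≤a] with R_A=-3/5, M_A=0 = ((-3/5)·5²/2 - 0·5)/100000 = -3/40000 rad
Superposition: θ = Σ θ_i = -1803/640000 rad ≈ -0.002817 rad

θ(5) = -1803/640000 rad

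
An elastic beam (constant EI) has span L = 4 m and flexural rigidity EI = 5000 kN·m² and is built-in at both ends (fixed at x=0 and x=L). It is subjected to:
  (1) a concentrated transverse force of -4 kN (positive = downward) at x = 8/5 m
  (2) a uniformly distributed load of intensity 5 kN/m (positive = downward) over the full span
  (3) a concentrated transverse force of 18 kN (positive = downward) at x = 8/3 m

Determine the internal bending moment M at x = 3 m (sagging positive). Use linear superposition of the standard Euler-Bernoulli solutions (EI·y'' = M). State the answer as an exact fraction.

M(3) = 907/250 kN·m

Load 1 — point force P=-4 kN at a=8/5 m (b=L-a=12/5):
  M_1 = Pa²(a+3b)(L-x)/L³ - Pa²b/L²  [x>a] = (-4)·(8/5)²·((8/5)+3·(12/5))·(4-3)/4³ - (-4)·(8/5)²·(12/5)/4² = 16/125 kN·m
Load 2 — uniform load w=5 kN/m over full span:
  M_2 = wLx/2 - wL²/12 - wx²/2 = 5·4·3/2 - 5·4²/12 - 5·3²/2 = 5/6 kN·m
Load 3 — point force P=18 kN at a=8/3 m (b=L-a=4/3):
  M_3 = Pa²(a+3b)(L-x)/L³ - Pa²b/L²  [x>a] = 18·(8/3)²·((8/3)+3·(4/3))·(4-3)/4³ - 18·(8/3)²·(4/3)/4² = 8/3 kN·m
Superposition: M = Σ M_i = 907/250 kN·m ≈ 3.628000 kN·m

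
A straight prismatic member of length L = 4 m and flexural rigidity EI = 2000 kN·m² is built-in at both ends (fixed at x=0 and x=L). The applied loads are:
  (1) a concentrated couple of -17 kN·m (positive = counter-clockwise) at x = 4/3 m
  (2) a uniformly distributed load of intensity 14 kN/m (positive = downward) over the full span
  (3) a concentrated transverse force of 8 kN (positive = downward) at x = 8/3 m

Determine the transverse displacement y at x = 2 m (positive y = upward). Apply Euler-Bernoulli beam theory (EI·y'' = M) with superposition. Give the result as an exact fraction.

y(2) = -611/81000 m

Load 1 — applied couple M₀=-17 kN·m at a=4/3 m (b=L-a=8/3):
  y_1 = (R_Ax³/6 - M_Ax²/2 - M₀(x-a)²/2)/EI  [x>a] with R_A=-17/3, M_A=0 = ((-17/3)·2³/6 - 0·2²/2 - (-17)·(2-(4/3))²/2)/2000 = -17/9000 m
Load 2 — uniform load w=14 kN/m over full span:
  y_2 = -wx²(L-x)²/(24EI) = -14·2²·(4-2)²/(24·2000) = -7/1500 m
Load 3 — point force P=8 kN at a=8/3 m (b=L-a=4/3):
  y_3 = -Pb²x²(3aL-(3a+b)x)/(6L³EI)  [x≤a] = -8·(4/3)²·2²·(3·(8/3)·4-(3·(8/3)+(4/3))·2)/(6·4³·2000) = -2/2025 m
Superposition: y = Σ y_i = -611/81000 m ≈ -0.007543 m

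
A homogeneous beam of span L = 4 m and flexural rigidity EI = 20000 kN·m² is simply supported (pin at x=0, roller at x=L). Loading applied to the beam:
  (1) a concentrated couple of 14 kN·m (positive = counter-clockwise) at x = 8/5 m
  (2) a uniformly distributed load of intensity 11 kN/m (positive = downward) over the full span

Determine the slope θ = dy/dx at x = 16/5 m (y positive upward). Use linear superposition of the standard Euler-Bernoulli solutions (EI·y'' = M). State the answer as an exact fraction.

θ(16/5) = 457/468750 rad

Load 1 — applied couple M₀=14 kN·m at a=8/5 m (b=L-a=12/5):
  θ_1 = (M₀x²/(2L)-M₀(x-a)+C₁)/EI  [x>a] with C₁=M₀(3b²-L²)/(6L)=56/75 = (14·(16/5)²/(2·4)-14·((16/5)-(8/5))+(56/75))/20000 = -7/37500 rad
Load 2 — uniform load w=11 kN/m over full span:
  θ_2 = -w(L³-6Lx²+4x³)/(24EI) = -11·(4³-6·4·(16/5)²+4·(16/5)³)/(24·20000) = 363/312500 rad
Superposition: θ = Σ θ_i = 457/468750 rad ≈ 0.000975 rad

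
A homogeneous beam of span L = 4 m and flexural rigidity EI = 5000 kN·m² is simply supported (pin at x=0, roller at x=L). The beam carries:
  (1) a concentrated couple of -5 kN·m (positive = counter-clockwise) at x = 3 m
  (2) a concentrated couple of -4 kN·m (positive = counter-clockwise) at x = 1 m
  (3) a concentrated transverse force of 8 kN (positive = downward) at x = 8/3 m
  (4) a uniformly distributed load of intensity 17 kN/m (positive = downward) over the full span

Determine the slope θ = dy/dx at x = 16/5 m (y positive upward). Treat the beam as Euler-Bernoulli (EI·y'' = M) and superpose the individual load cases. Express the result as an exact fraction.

θ(16/5) = 3341539/405000000 rad

Load 1 — applied couple M₀=-5 kN·m at a=3 m (b=L-a=1):
  θ_1 = (M₀x²/(2L)-M₀(x-a)+C₁)/EI  [x>a] with C₁=M₀(3b²-L²)/(6L)=65/24 = ((-5)·(16/5)²/(2·4)-(-5)·((16/5)-3)+(65/24))/5000 = -323/600000 rad
Load 2 — applied couple M₀=-4 kN·m at a=1 m (b=L-a=3):
  θ_2 = (M₀x²/(2L)-M₀(x-a)+C₁)/EI  [x>a] with C₁=M₀(3b²-L²)/(6L)=-11/6 = ((-4)·(16/5)²/(2·4)-(-4)·((16/5)-1)+(-11/6))/5000 = 277/750000 rad
Load 3 — point force P=8 kN at a=8/3 m (b=L-a=4/3):
  θ_3 = -Pa(2L²-6Lx+3x²+a²)/(6LEI)  [x>a] = -8·(8/3)·(2·4²-6·4·(16/5)+3·(16/5)²+(8/3)²)/(6·4·5000) = 1568/1265625 rad
Load 4 — uniform load w=17 kN/m over full span:
  θ_4 = -w(L³-6Lx²+4x³)/(24EI) = -17·(4³-6·4·(16/5)²+4·(16/5)³)/(24·5000) = 561/78125 rad
Superposition: θ = Σ θ_i = 3341539/405000000 rad ≈ 0.008251 rad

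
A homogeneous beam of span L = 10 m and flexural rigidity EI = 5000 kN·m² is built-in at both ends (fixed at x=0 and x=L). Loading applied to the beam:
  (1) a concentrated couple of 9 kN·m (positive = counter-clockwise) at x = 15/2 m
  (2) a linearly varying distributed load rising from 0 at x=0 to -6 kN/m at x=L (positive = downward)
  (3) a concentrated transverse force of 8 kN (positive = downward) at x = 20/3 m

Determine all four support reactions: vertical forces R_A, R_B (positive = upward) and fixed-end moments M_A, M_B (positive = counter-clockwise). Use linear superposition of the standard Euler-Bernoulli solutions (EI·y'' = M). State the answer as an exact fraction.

R_A = -12773/2160 kN, M_A = -4865/432 kN·m, R_B = -34747/2160 kN, M_B = 7111/432 kN·m

Load 1 — applied couple M₀=9 kN·m at a=15/2 m (b=L-a=5/2):
  R_A = 6M₀ab/L³ = 6·9·(15/2)·(5/2)/10³ = 81/80 kN
  M_A = M₀b(2a-b)/L² = 9·(5/2)·(2·(15/2)-(5/2))/10² = 45/16 kN·m
  R_B = -6M₀ab/L³ = -6·9·(15/2)·(5/2)/10³ = -81/80 kN
  M_B = M₀a(2b-a)/L² = 9·(15/2)·(2·(5/2)-(15/2))/10² = -27/16 kN·m
Load 2 — triangular load w₀=-6 kN/m (0→w₀ over full span):
  R_A = 3w₀L/20 = 3·(-6)·10/20 = -9 kN
  M_A = w₀L²/30 = (-6)·10²/30 = -20 kN·m
  R_B = 7w₀L/20 = 7·(-6)·10/20 = -21 kN
  M_B = -w₀L²/20 = -(-6)·10²/20 = 30 kN·m
Load 3 — point force P=8 kN at a=20/3 m (b=L-a=10/3):
  R_A = Pb²(3a+b)/L³ = 8·(10/3)²·(3·(20/3)+(10/3))/10³ = 56/27 kN
  M_A = Pab²/L² = 8·(20/3)·(10/3)²/10² = 160/27 kN·m
  R_B = Pa²(a+3b)/L³ = 8·(20/3)²·((20/3)+3·(10/3))/10³ = 160/27 kN
  M_B = -Pa²b/L² = -8·(20/3)²·(10/3)/10² = -320/27 kN·m
Superposition: R_A = -12773/2160 kN, M_A = -4865/432 kN·m, R_B = -34747/2160 kN, M_B = 7111/432 kN·m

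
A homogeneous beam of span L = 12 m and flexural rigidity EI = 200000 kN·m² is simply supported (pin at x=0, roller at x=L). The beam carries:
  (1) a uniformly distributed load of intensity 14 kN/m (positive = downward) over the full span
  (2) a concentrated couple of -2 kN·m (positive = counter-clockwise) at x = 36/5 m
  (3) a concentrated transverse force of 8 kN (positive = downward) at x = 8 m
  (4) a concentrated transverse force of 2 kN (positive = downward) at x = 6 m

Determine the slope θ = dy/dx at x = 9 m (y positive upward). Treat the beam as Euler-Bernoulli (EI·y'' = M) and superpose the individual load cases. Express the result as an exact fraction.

θ(9) = 677287/180000000 rad

Load 1 — uniform load w=14 kN/m over full span:
  θ_1 = -w(L³-6Lx²+4x³)/(24EI) = -14·(12³-6·12·9²+4·9³)/(24·200000) = 693/200000 rad
Load 2 — applied couple M₀=-2 kN·m at a=36/5 m (b=L-a=24/5):
  θ_2 = (M₀x²/(2L)-M₀(x-a)+C₁)/EI  [x>a] with C₁=M₀(3b²-L²)/(6L)=52/25 = ((-2)·9²/(2·12)-(-2)·(9-(36/5))+(52/25))/200000 = -107/20000000 rad
Load 3 — point force P=8 kN at a=8 m (b=L-a=4):
  θ_3 = -Pa(2L²-6Lx+3x²+a²)/(6LEI)  [x>a] = -8·8·(2·12²-6·12·9+3·9²+8²)/(6·12·200000) = 53/225000 rad
Load 4 — point force P=2 kN at a=6 m (b=L-a=6):
  θ_4 = -Pa(2L²-6Lx+3x²+a²)/(6LEI)  [x>a] = -2·6·(2·12²-6·12·9+3·9²+6²)/(6·12·200000) = 27/400000 rad
Superposition: θ = Σ θ_i = 677287/180000000 rad ≈ 0.003763 rad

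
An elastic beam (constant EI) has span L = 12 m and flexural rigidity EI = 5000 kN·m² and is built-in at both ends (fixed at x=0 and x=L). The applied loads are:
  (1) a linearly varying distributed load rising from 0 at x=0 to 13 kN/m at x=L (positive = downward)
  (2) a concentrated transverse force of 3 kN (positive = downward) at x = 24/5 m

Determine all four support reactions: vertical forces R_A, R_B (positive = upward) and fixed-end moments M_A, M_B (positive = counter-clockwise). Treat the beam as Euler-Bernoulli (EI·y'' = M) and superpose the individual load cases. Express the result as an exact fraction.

R_A = 3168/125 kN, M_A = 8448/125 kN·m, R_B = 6957/125 kN, M_B = -12132/125 kN·m

Load 1 — triangular load w₀=13 kN/m (0→w₀ over full span):
  R_A = 3w₀L/20 = 3·13·12/20 = 117/5 kN
  M_A = w₀L²/30 = 13·12²/30 = 312/5 kN·m
  R_B = 7w₀L/20 = 7·13·12/20 = 273/5 kN
  M_B = -w₀L²/20 = -13·12²/20 = -468/5 kN·m
Load 2 — point force P=3 kN at a=24/5 m (b=L-a=36/5):
  R_A = Pb²(3a+b)/L³ = 3·(36/5)²·(3·(24/5)+(36/5))/12³ = 243/125 kN
  M_A = Pab²/L² = 3·(24/5)·(36/5)²/12² = 648/125 kN·m
  R_B = Pa²(a+3b)/L³ = 3·(24/5)²·((24/5)+3·(36/5))/12³ = 132/125 kN
  M_B = -Pa²b/L² = -3·(24/5)²·(36/5)/12² = -432/125 kN·m
Superposition: R_A = 3168/125 kN, M_A = 8448/125 kN·m, R_B = 6957/125 kN, M_B = -12132/125 kN·m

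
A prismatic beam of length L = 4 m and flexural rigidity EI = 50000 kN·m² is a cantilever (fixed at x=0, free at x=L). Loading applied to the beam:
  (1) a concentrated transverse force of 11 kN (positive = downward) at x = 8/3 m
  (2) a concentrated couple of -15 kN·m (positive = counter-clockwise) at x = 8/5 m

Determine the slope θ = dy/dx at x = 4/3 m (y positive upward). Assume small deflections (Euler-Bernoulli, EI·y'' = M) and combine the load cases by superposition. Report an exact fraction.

θ(4/3) = -37/37500 rad

Load 1 — point force P=11 kN at a=8/3 m (b=L-a=4/3):
  θ_1 = -Px(2a-x)/(2EI)  [x≤a] = -11·(4/3)·(2·(8/3)-(4/3))/(2·50000) = -11/18750 rad
Load 2 — applied couple M₀=-15 kN·m at a=8/5 m (b=L-a=12/5):
  θ_2 = M₀x/EI  [x≤a] = (-15)·(4/3)/50000 = -1/2500 rad
Superposition: θ = Σ θ_i = -37/37500 rad ≈ -0.000987 rad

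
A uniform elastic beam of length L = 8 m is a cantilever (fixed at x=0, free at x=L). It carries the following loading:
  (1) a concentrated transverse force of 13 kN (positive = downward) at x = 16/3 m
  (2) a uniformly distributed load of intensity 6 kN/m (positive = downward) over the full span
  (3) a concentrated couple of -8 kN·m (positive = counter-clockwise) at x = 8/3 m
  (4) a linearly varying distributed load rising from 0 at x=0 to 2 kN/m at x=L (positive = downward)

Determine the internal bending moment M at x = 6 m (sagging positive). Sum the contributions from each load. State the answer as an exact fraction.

Load 1 — point force P=13 kN at a=16/3 m (b=L-a=8/3):
  M_1 = 0  [x>a] = 0 kN·m
Load 2 — uniform load w=6 kN/m over full span:
  M_2 = -w(L-x)²/2 = -6·(8-6)²/2 = -12 kN·m
Load 3 — applied couple M₀=-8 kN·m at a=8/3 m (b=L-a=16/3):
  M_3 = 0  [x>a] = 0 kN·m
Load 4 — triangular load w₀=2 kN/m (0→w₀ over full span):
  M_4 = w₀Lx/2 - w₀L²/3 - w₀x³/(6L) = 2·8·6/2 - 2·8²/3 - 2·6³/(6·8) = -11/3 kN·m
Superposition: M = Σ M_i = -47/3 kN·m ≈ -15.666667 kN·m

M(6) = -47/3 kN·m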